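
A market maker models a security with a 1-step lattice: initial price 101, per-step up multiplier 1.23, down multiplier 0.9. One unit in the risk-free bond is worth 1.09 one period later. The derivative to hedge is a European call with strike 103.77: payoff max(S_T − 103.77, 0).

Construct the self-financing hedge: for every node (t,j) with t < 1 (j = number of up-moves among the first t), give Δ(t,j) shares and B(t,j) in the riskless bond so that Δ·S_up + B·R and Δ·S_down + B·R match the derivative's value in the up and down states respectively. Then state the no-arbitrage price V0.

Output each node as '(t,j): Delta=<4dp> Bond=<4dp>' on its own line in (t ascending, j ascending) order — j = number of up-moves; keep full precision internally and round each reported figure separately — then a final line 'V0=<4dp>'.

The replicating-portfolio and risk-neutral prices coincide; use p* = (1.09−0.9)/(1.23−0.9) = 0.5758 for the latter.
Terminal values V(1,·): V(1,0)=0.0000, V(1,1)=20.4600
Node (0,0) S=101.0000: V=(p*·20.4600+(1−p*)·0.0000)/1.09=10.8073; Δ=(20.4600−0.0000)/(124.2300−90.9000)=0.6139; B=V−Δ·S=-51.1927
The time-0 hedge costs 10.8073, which is the no-arbitrage price.

(0,0): Delta=0.6139 Bond=-51.1927
V0=10.8073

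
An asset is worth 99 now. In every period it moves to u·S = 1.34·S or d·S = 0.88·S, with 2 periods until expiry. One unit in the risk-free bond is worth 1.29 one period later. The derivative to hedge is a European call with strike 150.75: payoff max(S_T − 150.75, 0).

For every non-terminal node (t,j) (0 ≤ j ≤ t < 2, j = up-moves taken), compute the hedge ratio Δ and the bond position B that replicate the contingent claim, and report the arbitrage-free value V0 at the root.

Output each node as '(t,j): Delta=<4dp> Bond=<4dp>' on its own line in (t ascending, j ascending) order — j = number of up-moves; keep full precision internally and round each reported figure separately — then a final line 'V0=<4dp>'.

(0,0): Delta=0.4099 Bond=-27.6800
(1,0): Delta=0.0000 Bond=0.0000
(1,1): Delta=0.4427 Bond=-40.0618
V0=12.8964

Under the risk-neutral measure, an up-move has probability p* = (R−d)/(u−d) = 0.8913 and values discount at R = 1.29.
At expiry t=2: V(2,0)=0.0000, V(2,1)=0.0000, V(2,2)=27.0144
  t=1,j=0: stock 87.1200 → up 116.7408 (V=0.0000), down 76.6656 (V=0.0000). Price 0.0000; hedge Δ=0.0000, bond B=0.0000.
  t=1,j=1: stock 132.6600 → up 177.7644 (V=27.0144), down 116.7408 (V=0.0000). Price 18.6652; hedge Δ=0.4427, bond B=-40.0618.
  t=0,j=0: stock 99.0000 → up 132.6600 (V=18.6652), down 87.1200 (V=0.0000). Price 12.8964; hedge Δ=0.4099, bond B=-27.6800.
Each (Δ,B) replicates both successor values, so the strategy is self-financing and V0 is arbitrage-free.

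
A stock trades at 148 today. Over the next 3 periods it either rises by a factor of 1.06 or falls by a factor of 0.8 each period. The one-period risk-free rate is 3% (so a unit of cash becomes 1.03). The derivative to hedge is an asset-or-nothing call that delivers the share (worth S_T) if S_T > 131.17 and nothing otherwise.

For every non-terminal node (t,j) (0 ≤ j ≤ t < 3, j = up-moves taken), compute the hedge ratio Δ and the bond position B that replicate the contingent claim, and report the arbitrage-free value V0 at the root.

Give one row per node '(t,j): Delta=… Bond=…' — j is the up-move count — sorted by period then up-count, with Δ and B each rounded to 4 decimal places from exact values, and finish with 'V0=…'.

Since d<R<u, set p* = (R−d)/(u−d) = 0.8846; price each node as the discounted p*-expectation of its children.
At expiry t=3: V(3,0)=0.0000, V(3,1)=0.0000, V(3,2)=133.0342, V(3,3)=176.2704
Node (2,0) S=94.7200: V=(p*·0.0000+(1−p*)·0.0000)/1.03=0.0000; Δ=(0.0000−0.0000)/(100.4032−75.7760)=0.0000; B=V−Δ·S=0.0000
Node (2,1) S=125.5040: V=(p*·133.0342+(1−p*)·0.0000)/1.03=114.2564; Δ=(133.0342−0.0000)/(133.0342−100.4032)=4.0769; B=V−Δ·S=-397.4137
Node (2,2) S=166.2928: V=(p*·176.2704+(1−p*)·133.0342)/1.03=166.2928; Δ=(176.2704−133.0342)/(176.2704−133.0342)=1.0000; B=V−Δ·S=0.0000
Node (1,0) S=118.4000: V=(p*·114.2564+(1−p*)·0.0000)/1.03=98.1291; Δ=(114.2564−0.0000)/(125.5040−94.7200)=3.7116; B=V−Δ·S=-341.3187
Node (1,1) S=156.8800: V=(p*·166.2928+(1−p*)·114.2564)/1.03=155.6200; Δ=(166.2928−114.2564)/(166.2928−125.5040)=1.2758; B=V−Δ·S=-44.5198
Node (0,0) S=148.0000: V=(p*·155.6200+(1−p*)·98.1291)/1.03=144.6470; Δ=(155.6200−98.1291)/(156.8800−118.4000)=1.4940; B=V−Δ·S=-76.4717
Check: Δ(0,0)·S0 + B(0,0) = 144.6470 = V0.

(0,0): Delta=1.4940 Bond=-76.4717
(1,0): Delta=3.7116 Bond=-341.3187
(1,1): Delta=1.2758 Bond=-44.5198
(2,0): Delta=0.0000 Bond=0.0000
(2,1): Delta=4.0769 Bond=-397.4137
(2,2): Delta=1.0000 Bond=0.0000
V0=144.6470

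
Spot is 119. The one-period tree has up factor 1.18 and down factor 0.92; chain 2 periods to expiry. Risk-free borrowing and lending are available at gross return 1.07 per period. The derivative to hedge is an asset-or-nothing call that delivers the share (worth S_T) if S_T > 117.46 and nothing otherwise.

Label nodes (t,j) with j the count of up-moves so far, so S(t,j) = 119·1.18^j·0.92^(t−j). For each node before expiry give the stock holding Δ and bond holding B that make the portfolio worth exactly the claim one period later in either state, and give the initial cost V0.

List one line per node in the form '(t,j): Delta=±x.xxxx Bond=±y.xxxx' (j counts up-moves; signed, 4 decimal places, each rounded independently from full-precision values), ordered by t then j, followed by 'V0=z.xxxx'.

Since d<R<u, set p* = (R−d)/(u−d) = 0.5769; price each node as the discounted p*-expectation of its children.
Payoff layer (t=2): V(2,0)=0.0000, V(2,1)=129.1864, V(2,2)=165.6956
Node (1,0) S=109.4800: V=(p*·129.1864+(1−p*)·0.0000)/1.07=69.6548; Δ=(129.1864−0.0000)/(129.1864−100.7216)=4.5385; B=V−Δ·S=-427.2160
Node (1,1) S=140.4200: V=(p*·165.6956+(1−p*)·129.1864)/1.07=140.4200; Δ=(165.6956−129.1864)/(165.6956−129.1864)=1.0000; B=V−Δ·S=0.0000
Node (0,0) S=119.0000: V=(p*·140.4200+(1−p*)·69.6548)/1.07=103.2531; Δ=(140.4200−69.6548)/(140.4200−109.4800)=2.2872; B=V−Δ·S=-168.9208
Root portfolio cost Δ·119+B reproduces V0=103.2531.

(0,0): Delta=2.2872 Bond=-168.9208
(1,0): Delta=4.5385 Bond=-427.2160
(1,1): Delta=1.0000 Bond=0.0000
V0=103.2531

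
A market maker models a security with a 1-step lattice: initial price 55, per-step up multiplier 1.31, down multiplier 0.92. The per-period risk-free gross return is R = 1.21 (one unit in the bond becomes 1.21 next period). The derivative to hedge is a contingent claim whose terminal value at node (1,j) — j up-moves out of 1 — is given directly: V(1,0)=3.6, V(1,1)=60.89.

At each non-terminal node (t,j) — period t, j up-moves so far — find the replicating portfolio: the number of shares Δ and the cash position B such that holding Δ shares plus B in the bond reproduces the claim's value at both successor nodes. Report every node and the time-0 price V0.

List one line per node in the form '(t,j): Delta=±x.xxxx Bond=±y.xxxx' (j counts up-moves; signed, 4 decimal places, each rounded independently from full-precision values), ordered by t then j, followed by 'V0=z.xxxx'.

Risk-neutral probability p* = (R−d)/(u−d) = (1.21−0.92)/(1.31−0.92) = 0.7436.
Payoff layer (t=1): V(1,0)=3.6000, V(1,1)=60.8900
Node (0,0) S=55.0000: V=(p*·60.8900+(1−p*)·3.6000)/1.21=38.1820; Δ=(60.8900−3.6000)/(72.0500−50.6000)=2.6709; B=V−Δ·S=-108.7154
Check: Δ(0,0)·S0 + B(0,0) = 38.1820 = V0.

(0,0): Delta=2.6709 Bond=-108.7154
V0=38.1820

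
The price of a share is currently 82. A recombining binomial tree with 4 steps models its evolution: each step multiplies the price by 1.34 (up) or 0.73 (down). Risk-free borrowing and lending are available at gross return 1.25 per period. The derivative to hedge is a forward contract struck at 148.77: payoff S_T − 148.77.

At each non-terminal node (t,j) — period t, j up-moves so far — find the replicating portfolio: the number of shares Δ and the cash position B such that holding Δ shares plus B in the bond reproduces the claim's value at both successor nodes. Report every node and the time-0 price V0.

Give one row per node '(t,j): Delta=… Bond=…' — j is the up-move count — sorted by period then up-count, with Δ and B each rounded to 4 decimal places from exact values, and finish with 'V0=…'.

The replicating-portfolio and risk-neutral prices coincide; use p* = (1.25−0.73)/(1.34−0.73) = 0.8525 for the latter.
At expiry t=4: V(4,0)=-125.4834, V(4,1)=-106.0248, V(4,2)=-70.3062, V(4,3)=-4.7406, V(4,4)=115.6127
Node (3,0) S=31.8994: V=(p*·-106.0248+(1−p*)·-125.4834)/1.25=-87.1166; Δ=(-106.0248−-125.4834)/(42.7452−23.2866)=1.0000; B=V−Δ·S=-119.0160
Node (3,1) S=58.5551: V=(p*·-70.3062+(1−p*)·-106.0248)/1.25=-60.4609; Δ=(-70.3062−-106.0248)/(78.4638−42.7452)=1.0000; B=V−Δ·S=-119.0160
Node (3,2) S=107.4846: V=(p*·-4.7406+(1−p*)·-70.3062)/1.25=-11.5314; Δ=(-4.7406−-70.3062)/(144.0294−78.4638)=1.0000; B=V−Δ·S=-119.0160
Node (3,3) S=197.3005: V=(p*·115.6127+(1−p*)·-4.7406)/1.25=78.2845; Δ=(115.6127−-4.7406)/(264.3827−144.0294)=1.0000; B=V−Δ·S=-119.0160
Node (2,0) S=43.6978: V=(p*·-60.4609+(1−p*)·-87.1166)/1.25=-51.5150; Δ=(-60.4609−-87.1166)/(58.5551−31.8994)=1.0000; B=V−Δ·S=-95.2128
Node (2,1) S=80.2124: V=(p*·-11.5314+(1−p*)·-60.4609)/1.25=-15.0004; Δ=(-11.5314−-60.4609)/(107.4846−58.5551)=1.0000; B=V−Δ·S=-95.2128
Node (2,2) S=147.2392: V=(p*·78.2845+(1−p*)·-11.5314)/1.25=52.0264; Δ=(78.2845−-11.5314)/(197.3005−107.4846)=1.0000; B=V−Δ·S=-95.2128
Node (1,0) S=59.8600: V=(p*·-15.0004+(1−p*)·-51.5150)/1.25=-16.3102; Δ=(-15.0004−-51.5150)/(80.2124−43.6978)=1.0000; B=V−Δ·S=-76.1702
Node (1,1) S=109.8800: V=(p*·52.0264+(1−p*)·-15.0004)/1.25=33.7098; Δ=(52.0264−-15.0004)/(147.2392−80.2124)=1.0000; B=V−Δ·S=-76.1702
Node (0,0) S=82.0000: V=(p*·33.7098+(1−p*)·-16.3102)/1.25=21.0638; Δ=(33.7098−-16.3102)/(109.8800−59.8600)=1.0000; B=V−Δ·S=-60.9362
The time-0 hedge costs 21.0638, which is the no-arbitrage price.

(0,0): Delta=1.0000 Bond=-60.9362
(1,0): Delta=1.0000 Bond=-76.1702
(1,1): Delta=1.0000 Bond=-76.1702
(2,0): Delta=1.0000 Bond=-95.2128
(2,1): Delta=1.0000 Bond=-95.2128
(2,2): Delta=1.0000 Bond=-95.2128
(3,0): Delta=1.0000 Bond=-119.0160
(3,1): Delta=1.0000 Bond=-119.0160
(3,2): Delta=1.0000 Bond=-119.0160
(3,3): Delta=1.0000 Bond=-119.0160
V0=21.0638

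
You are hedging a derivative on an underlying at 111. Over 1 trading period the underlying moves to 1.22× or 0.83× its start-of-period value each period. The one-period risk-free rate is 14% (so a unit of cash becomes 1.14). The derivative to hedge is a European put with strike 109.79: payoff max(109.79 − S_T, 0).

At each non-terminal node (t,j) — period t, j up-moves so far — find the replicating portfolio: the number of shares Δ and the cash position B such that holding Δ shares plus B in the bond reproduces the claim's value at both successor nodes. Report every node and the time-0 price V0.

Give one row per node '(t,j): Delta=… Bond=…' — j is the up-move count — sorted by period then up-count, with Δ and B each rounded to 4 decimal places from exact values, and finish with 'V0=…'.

The replicating-portfolio and risk-neutral prices coincide; use p* = (1.14−0.83)/(1.22−0.83) = 0.7949 for the latter.
At expiry t=1: V(1,0)=17.6600, V(1,1)=0.0000
  t=0,j=0: stock 111.0000 → up 135.4200 (V=0.0000), down 92.1300 (V=17.6600). Price 3.1777; hedge Δ=-0.4079, bond B=48.4597.
Root portfolio cost Δ·111+B reproduces V0=3.1777.

(0,0): Delta=-0.4079 Bond=48.4597
V0=3.1777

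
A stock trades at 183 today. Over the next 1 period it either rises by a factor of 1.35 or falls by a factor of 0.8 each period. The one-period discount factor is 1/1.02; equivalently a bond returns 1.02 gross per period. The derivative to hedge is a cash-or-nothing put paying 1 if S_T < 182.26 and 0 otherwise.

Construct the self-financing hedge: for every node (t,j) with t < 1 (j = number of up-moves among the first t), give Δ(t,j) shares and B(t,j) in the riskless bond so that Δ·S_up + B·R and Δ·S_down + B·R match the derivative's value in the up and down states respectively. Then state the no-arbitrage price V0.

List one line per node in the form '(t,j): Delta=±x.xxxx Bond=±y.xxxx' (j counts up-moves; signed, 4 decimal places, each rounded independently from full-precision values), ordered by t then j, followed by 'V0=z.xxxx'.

The replicating-portfolio and risk-neutral prices coincide; use p* = (1.02−0.8)/(1.35−0.8) = 0.4000 for the latter.
Payoff layer (t=1): V(1,0)=1.0000, V(1,1)=0.0000
(0,0): S=183.0000. Δ = (V_up−V_dn)/(S_up−S_dn) = (0.0000−1.0000)/(247.0500−146.4000) = -0.0099. V = [p*·0.0000 + (1−p*)·1.0000]/1.02 = 0.5882. B = V − Δ·S = 2.4064.
Root portfolio cost Δ·183+B reproduces V0=0.5882.

(0,0): Delta=-0.0099 Bond=2.4064
V0=0.5882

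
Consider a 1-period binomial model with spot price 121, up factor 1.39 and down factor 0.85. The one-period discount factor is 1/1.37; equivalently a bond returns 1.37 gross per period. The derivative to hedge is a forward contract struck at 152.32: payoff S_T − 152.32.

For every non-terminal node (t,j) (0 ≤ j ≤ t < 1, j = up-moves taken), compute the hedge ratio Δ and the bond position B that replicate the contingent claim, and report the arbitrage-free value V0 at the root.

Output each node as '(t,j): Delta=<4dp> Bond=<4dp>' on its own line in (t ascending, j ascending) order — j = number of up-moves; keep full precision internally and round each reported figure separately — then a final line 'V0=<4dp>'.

No-arbitrage ⇒ martingale measure with p* = (R−d)/(u−d) = 0.9630.
Payoff layer (t=1): V(1,0)=-49.4700, V(1,1)=15.8700
(0,0): S=121.0000. Δ = (V_up−V_dn)/(S_up−S_dn) = (15.8700−-49.4700)/(168.1900−102.8500) = 1.0000. V = [p*·15.8700 + (1−p*)·-49.4700]/1.37 = 9.8175. B = V − Δ·S = -111.1825.
The time-0 hedge costs 9.8175, which is the no-arbitrage price.

(0,0): Delta=1.0000 Bond=-111.1825
V0=9.8175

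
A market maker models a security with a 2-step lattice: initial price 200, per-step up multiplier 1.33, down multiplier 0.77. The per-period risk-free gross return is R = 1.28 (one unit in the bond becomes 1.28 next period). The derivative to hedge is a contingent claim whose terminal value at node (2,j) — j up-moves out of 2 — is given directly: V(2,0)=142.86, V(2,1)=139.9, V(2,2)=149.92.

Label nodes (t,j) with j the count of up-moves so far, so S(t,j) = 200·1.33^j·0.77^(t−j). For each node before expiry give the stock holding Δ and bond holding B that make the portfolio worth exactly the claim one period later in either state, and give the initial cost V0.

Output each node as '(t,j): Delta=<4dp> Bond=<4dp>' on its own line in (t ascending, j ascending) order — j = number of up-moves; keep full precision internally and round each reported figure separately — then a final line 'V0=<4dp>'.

Under the risk-neutral measure, an up-move has probability p* = (R−d)/(u−d) = 0.9107 and values discount at R = 1.28.
Terminal payoffs: V(2,0)=142.8600, V(2,1)=139.9000, V(2,2)=149.9200
  t=1,j=0: stock 154.0000 → up 204.8200 (V=139.9000), down 118.5800 (V=142.8600). Price 109.5033; hedge Δ=-0.0343, bond B=114.7891.
  t=1,j=1: stock 266.0000 → up 353.7800 (V=149.9200), down 204.8200 (V=139.9000). Price 116.4261; hedge Δ=0.0673, bond B=98.5332.
  t=0,j=0: stock 200.0000 → up 266.0000 (V=116.4261), down 154.0000 (V=109.5033). Price 90.4750; hedge Δ=0.0618, bond B=78.1130.
Each (Δ,B) replicates both successor values, so the strategy is self-financing and V0 is arbitrage-free.

(0,0): Delta=0.0618 Bond=78.1130
(1,0): Delta=-0.0343 Bond=114.7891
(1,1): Delta=0.0673 Bond=98.5332
V0=90.4750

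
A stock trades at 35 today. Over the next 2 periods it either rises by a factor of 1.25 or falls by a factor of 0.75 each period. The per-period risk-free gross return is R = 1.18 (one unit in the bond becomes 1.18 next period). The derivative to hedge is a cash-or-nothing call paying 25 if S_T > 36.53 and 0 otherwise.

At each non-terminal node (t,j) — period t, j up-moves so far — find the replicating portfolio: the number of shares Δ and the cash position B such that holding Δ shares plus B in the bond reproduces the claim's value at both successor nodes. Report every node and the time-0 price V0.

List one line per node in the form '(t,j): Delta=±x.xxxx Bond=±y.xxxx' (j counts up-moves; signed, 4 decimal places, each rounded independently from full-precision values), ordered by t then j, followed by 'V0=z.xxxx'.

(0,0): Delta=1.0412 Bond=-23.1614
(1,0): Delta=0.0000 Bond=0.0000
(1,1): Delta=1.1429 Bond=-31.7797
V0=13.2792

Under the risk-neutral measure, an up-move has probability p* = (R−d)/(u−d) = 0.8600 and values discount at R = 1.18.
Terminal values V(2,·): V(2,0)=0.0000, V(2,1)=0.0000, V(2,2)=25.0000
Node (1,0) S=26.2500: V=(p*·0.0000+(1−p*)·0.0000)/1.18=0.0000; Δ=(0.0000−0.0000)/(32.8125−19.6875)=0.0000; B=V−Δ·S=0.0000
Node (1,1) S=43.7500: V=(p*·25.0000+(1−p*)·0.0000)/1.18=18.2203; Δ=(25.0000−0.0000)/(54.6875−32.8125)=1.1429; B=V−Δ·S=-31.7797
Node (0,0) S=35.0000: V=(p*·18.2203+(1−p*)·0.0000)/1.18=13.2792; Δ=(18.2203−0.0000)/(43.7500−26.2500)=1.0412; B=V−Δ·S=-23.1614
Root portfolio cost Δ·35+B reproduces V0=13.2792.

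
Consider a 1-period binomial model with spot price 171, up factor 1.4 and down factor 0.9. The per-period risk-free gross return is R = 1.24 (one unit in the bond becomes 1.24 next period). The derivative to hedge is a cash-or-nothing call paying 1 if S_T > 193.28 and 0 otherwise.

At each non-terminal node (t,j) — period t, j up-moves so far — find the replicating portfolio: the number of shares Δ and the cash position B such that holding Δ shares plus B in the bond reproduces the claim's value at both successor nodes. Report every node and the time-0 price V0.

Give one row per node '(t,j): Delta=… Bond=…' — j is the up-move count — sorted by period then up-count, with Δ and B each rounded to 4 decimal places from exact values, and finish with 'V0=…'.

Since d<R<u, set p* = (R−d)/(u−d) = 0.6800; price each node as the discounted p*-expectation of its children.
Terminal payoffs: V(1,0)=0.0000, V(1,1)=1.0000
(0,0): S=171.0000. Δ = (V_up−V_dn)/(S_up−S_dn) = (1.0000−0.0000)/(239.4000−153.9000) = 0.0117. V = [p*·1.0000 + (1−p*)·0.0000]/1.24 = 0.5484. B = V − Δ·S = -1.4516.
Each (Δ,B) replicates both successor values, so the strategy is self-financing and V0 is arbitrage-free.

(0,0): Delta=0.0117 Bond=-1.4516
V0=0.5484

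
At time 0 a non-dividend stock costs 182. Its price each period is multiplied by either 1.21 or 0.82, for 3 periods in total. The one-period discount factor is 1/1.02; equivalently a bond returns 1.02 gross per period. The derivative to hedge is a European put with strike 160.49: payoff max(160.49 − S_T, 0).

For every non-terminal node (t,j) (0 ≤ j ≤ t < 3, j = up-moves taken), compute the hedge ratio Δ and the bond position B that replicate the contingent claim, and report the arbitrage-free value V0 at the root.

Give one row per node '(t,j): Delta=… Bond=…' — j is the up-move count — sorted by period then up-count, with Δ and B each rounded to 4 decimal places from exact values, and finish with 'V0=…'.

Risk-neutral probability p* = (R−d)/(u−d) = (1.02−0.82)/(1.21−0.82) = 0.5128.
Payoff layer (t=3): V(3,0)=60.1410, V(3,1)=12.4141, V(3,2)=0.0000, V(3,3)=0.0000
Node (2,0) S=122.3768: V=(p*·12.4141+(1−p*)·60.1410)/1.02=34.9663; Δ=(12.4141−60.1410)/(148.0759−100.3490)=-1.0000; B=V−Δ·S=157.3431
Node (2,1) S=180.5804: V=(p*·0.0000+(1−p*)·12.4141)/1.02=5.9293; Δ=(0.0000−12.4141)/(218.5023−148.0759)=-0.1763; B=V−Δ·S=37.7602
Node (2,2) S=266.4662: V=(p*·0.0000+(1−p*)·0.0000)/1.02=0.0000; Δ=(0.0000−0.0000)/(322.4241−218.5023)=0.0000; B=V−Δ·S=0.0000
Node (1,0) S=149.2400: V=(p*·5.9293+(1−p*)·34.9663)/1.02=19.6819; Δ=(5.9293−34.9663)/(180.5804−122.3768)=-0.4989; B=V−Δ·S=94.1359
Node (1,1) S=220.2200: V=(p*·0.0000+(1−p*)·5.9293)/1.02=2.8320; Δ=(0.0000−5.9293)/(266.4662−180.5804)=-0.0690; B=V−Δ·S=18.0353
Node (0,0) S=182.0000: V=(p*·2.8320+(1−p*)·19.6819)/1.02=10.8244; Δ=(2.8320−19.6819)/(220.2200−149.2400)=-0.2374; B=V−Δ·S=54.0294
Each (Δ,B) replicates both successor values, so the strategy is self-financing and V0 is arbitrage-free.

(0,0): Delta=-0.2374 Bond=54.0294
(1,0): Delta=-0.4989 Bond=94.1359
(1,1): Delta=-0.0690 Bond=18.0353
(2,0): Delta=-1.0000 Bond=157.3431
(2,1): Delta=-0.1763 Bond=37.7602
(2,2): Delta=0.0000 Bond=0.0000
V0=10.8244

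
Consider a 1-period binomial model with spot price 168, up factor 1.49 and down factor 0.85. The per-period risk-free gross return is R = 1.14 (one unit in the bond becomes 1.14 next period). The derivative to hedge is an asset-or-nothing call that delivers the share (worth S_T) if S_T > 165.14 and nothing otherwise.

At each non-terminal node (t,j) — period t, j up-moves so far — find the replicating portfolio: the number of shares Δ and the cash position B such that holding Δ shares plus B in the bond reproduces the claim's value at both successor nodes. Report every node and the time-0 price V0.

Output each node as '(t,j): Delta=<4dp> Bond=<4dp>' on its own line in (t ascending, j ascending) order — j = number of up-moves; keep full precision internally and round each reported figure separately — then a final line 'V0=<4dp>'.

Under the risk-neutral measure, an up-move has probability p* = (R−d)/(u−d) = 0.4531 and values discount at R = 1.14.
Terminal values V(1,·): V(1,0)=0.0000, V(1,1)=250.3200
  t=0,j=0: stock 168.0000 → up 250.3200 (V=250.3200), down 142.8000 (V=0.0000). Price 99.4967; hedge Δ=2.3281, bond B=-291.6283.
Each (Δ,B) replicates both successor values, so the strategy is self-financing and V0 is arbitrage-free.

(0,0): Delta=2.3281 Bond=-291.6283
V0=99.4967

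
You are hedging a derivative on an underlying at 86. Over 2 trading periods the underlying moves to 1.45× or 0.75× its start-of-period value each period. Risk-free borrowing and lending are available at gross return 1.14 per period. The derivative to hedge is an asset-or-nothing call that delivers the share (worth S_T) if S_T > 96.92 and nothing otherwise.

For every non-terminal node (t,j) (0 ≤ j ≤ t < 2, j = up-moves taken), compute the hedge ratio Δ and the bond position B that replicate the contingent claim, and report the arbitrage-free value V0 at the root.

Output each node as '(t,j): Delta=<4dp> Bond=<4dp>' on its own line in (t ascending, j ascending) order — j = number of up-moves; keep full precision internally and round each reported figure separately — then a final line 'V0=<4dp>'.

(0,0): Delta=1.4679 Bond=-83.0529
(1,0): Delta=0.0000 Bond=0.0000
(1,1): Delta=2.0714 Bond=-169.9389
V0=43.1875

Risk-neutral probability p* = (R−d)/(u−d) = (1.14−0.75)/(1.45−0.75) = 0.5571.
Payoff layer (t=2): V(2,0)=0.0000, V(2,1)=0.0000, V(2,2)=180.8150
Node (1,0) S=64.5000: V=(p*·0.0000+(1−p*)·0.0000)/1.14=0.0000; Δ=(0.0000−0.0000)/(93.5250−48.3750)=0.0000; B=V−Δ·S=0.0000
Node (1,1) S=124.7000: V=(p*·180.8150+(1−p*)·0.0000)/1.14=88.3682; Δ=(180.8150−0.0000)/(180.8150−93.5250)=2.0714; B=V−Δ·S=-169.9389
Node (0,0) S=86.0000: V=(p*·88.3682+(1−p*)·0.0000)/1.14=43.1875; Δ=(88.3682−0.0000)/(124.7000−64.5000)=1.4679; B=V−Δ·S=-83.0529
Self-financing check: at every node Δ·S+B equals the discounted successor values.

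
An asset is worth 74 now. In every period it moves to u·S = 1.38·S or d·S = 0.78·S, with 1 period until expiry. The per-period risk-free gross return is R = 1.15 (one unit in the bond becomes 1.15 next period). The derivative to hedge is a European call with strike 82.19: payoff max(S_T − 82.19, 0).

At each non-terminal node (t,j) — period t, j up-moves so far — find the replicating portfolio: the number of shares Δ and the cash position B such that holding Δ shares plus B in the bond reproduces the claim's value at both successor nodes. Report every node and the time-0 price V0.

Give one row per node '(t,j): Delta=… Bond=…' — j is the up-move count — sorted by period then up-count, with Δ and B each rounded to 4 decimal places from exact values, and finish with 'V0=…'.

(0,0): Delta=0.4489 Bond=-22.5296
V0=10.6871

The replicating-portfolio and risk-neutral prices coincide; use p* = (1.15−0.78)/(1.38−0.78) = 0.6167 for the latter.
Payoff layer (t=1): V(1,0)=0.0000, V(1,1)=19.9300
  t=0,j=0: stock 74.0000 → up 102.1200 (V=19.9300), down 57.7200 (V=0.0000). Price 10.6871; hedge Δ=0.4489, bond B=-22.5296.
Check: Δ(0,0)·S0 + B(0,0) = 10.6871 = V0.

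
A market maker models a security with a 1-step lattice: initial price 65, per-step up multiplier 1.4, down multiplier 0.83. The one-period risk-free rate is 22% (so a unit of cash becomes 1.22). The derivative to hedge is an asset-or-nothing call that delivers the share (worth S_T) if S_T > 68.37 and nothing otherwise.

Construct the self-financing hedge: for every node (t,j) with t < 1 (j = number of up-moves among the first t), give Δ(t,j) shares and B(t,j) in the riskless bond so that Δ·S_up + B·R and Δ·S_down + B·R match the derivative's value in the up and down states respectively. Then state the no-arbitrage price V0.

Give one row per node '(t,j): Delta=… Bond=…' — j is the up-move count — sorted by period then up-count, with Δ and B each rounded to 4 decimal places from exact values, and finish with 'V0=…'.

(0,0): Delta=2.4561 Bond=-108.6137
V0=51.0354

No-arbitrage ⇒ martingale measure with p* = (R−d)/(u−d) = 0.6842.
Terminal values V(1,·): V(1,0)=0.0000, V(1,1)=91.0000
  t=0,j=0: stock 65.0000 → up 91.0000 (V=91.0000), down 53.9500 (V=0.0000). Price 51.0354; hedge Δ=2.4561, bond B=-108.6137.
Each (Δ,B) replicates both successor values, so the strategy is self-financing and V0 is arbitrage-free.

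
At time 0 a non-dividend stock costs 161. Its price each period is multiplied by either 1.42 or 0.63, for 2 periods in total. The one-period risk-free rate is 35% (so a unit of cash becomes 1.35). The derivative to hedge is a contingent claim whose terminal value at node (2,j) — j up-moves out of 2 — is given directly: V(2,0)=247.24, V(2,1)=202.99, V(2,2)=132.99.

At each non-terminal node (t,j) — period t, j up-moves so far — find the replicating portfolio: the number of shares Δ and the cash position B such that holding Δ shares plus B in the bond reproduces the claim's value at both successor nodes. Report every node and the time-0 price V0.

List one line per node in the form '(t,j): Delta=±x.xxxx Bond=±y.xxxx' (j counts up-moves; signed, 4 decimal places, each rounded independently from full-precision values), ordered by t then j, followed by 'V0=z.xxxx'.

The replicating-portfolio and risk-neutral prices coincide; use p* = (1.35−0.63)/(1.42−0.63) = 0.9114 for the latter.
Payoff layer (t=2): V(2,0)=247.2400, V(2,1)=202.9900, V(2,2)=132.9900
  t=1,j=0: stock 101.4300 → up 144.0306 (V=202.9900), down 63.9009 (V=247.2400). Price 153.2673; hedge Δ=-0.5522, bond B=209.2800.
  t=1,j=1: stock 228.6200 → up 324.6404 (V=132.9900), down 144.0306 (V=202.9900). Price 103.1056; hedge Δ=-0.3876, bond B=191.7132.
  t=0,j=0: stock 161.0000 → up 228.6200 (V=103.1056), down 101.4300 (V=153.2673). Price 79.6669; hedge Δ=-0.3944, bond B=143.1628.
Each (Δ,B) replicates both successor values, so the strategy is self-financing and V0 is arbitrage-free.

(0,0): Delta=-0.3944 Bond=143.1628
(1,0): Delta=-0.5522 Bond=209.2800
(1,1): Delta=-0.3876 Bond=191.7132
V0=79.6669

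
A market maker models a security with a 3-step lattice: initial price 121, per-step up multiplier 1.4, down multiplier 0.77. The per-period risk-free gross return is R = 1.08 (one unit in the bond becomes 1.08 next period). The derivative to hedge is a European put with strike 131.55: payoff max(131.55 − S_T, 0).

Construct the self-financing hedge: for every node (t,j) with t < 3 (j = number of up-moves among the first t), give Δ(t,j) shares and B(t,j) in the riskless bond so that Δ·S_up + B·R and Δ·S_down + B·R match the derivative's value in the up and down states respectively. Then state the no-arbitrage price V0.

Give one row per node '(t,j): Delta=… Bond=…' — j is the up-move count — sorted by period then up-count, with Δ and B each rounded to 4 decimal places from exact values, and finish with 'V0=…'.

The replicating-portfolio and risk-neutral prices coincide; use p* = (1.08−0.77)/(1.4−0.77) = 0.4921 for the latter.
Payoff layer (t=3): V(3,0)=76.3095, V(3,1)=31.1127, V(3,2)=0.0000, V(3,3)=0.0000
Node (2,0) S=71.7409: V=(p*·31.1127+(1−p*)·76.3095)/1.08=50.0647; Δ=(31.1127−76.3095)/(100.4373−55.2405)=-1.0000; B=V−Δ·S=121.8056
Node (2,1) S=130.4380: V=(p*·0.0000+(1−p*)·31.1127)/1.08=14.6327; Δ=(0.0000−31.1127)/(182.6132−100.4373)=-0.3786; B=V−Δ·S=64.0180
Node (2,2) S=237.1600: V=(p*·0.0000+(1−p*)·0.0000)/1.08=0.0000; Δ=(0.0000−0.0000)/(332.0240−182.6132)=0.0000; B=V−Δ·S=0.0000
Node (1,0) S=93.1700: V=(p*·14.6327+(1−p*)·50.0647)/1.08=30.2128; Δ=(14.6327−50.0647)/(130.4380−71.7409)=-0.6036; B=V−Δ·S=86.4541
Node (1,1) S=169.4000: V=(p*·0.0000+(1−p*)·14.6327)/1.08=6.8819; Δ=(0.0000−14.6327)/(237.1600−130.4380)=-0.1371; B=V−Δ·S=30.1084
Node (0,0) S=121.0000: V=(p*·6.8819+(1−p*)·30.2128)/1.08=17.3450; Δ=(6.8819−30.2128)/(169.4000−93.1700)=-0.3061; B=V−Δ·S=54.3782
Self-financing check: at every node Δ·S+B equals the discounted successor values.

(0,0): Delta=-0.3061 Bond=54.3782
(1,0): Delta=-0.6036 Bond=86.4541
(1,1): Delta=-0.1371 Bond=30.1084
(2,0): Delta=-1.0000 Bond=121.8056
(2,1): Delta=-0.3786 Bond=64.0180
(2,2): Delta=0.0000 Bond=0.0000
V0=17.3450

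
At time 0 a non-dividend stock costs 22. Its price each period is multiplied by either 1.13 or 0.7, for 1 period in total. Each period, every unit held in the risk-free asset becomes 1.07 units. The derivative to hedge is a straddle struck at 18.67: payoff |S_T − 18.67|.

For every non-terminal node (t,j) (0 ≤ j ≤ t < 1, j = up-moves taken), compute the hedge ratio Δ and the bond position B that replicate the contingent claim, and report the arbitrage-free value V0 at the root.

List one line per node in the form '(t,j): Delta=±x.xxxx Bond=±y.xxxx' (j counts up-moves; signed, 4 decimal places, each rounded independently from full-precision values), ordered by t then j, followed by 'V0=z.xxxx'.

The replicating-portfolio and risk-neutral prices coincide; use p* = (1.07−0.7)/(1.13−0.7) = 0.8605 for the latter.
At expiry t=1: V(1,0)=3.2700, V(1,1)=6.1900
Node (0,0) S=22.0000: V=(p*·6.1900+(1−p*)·3.2700)/1.07=5.4043; Δ=(6.1900−3.2700)/(24.8600−15.4000)=0.3087; B=V−Δ·S=-1.3864
Each (Δ,B) replicates both successor values, so the strategy is self-financing and V0 is arbitrage-free.

(0,0): Delta=0.3087 Bond=-1.3864
V0=5.4043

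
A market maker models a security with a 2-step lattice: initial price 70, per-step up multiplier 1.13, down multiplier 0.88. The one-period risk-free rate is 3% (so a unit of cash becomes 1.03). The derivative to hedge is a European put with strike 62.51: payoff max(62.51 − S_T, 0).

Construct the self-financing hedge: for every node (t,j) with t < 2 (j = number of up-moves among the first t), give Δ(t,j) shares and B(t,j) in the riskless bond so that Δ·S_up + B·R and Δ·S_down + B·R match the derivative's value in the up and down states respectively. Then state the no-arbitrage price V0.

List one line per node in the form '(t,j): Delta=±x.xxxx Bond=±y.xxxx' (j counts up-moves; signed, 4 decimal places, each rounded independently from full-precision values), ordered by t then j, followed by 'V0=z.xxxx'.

(0,0): Delta=-0.1842 Bond=14.1484
(1,0): Delta=-0.5391 Bond=36.4321
(1,1): Delta=0.0000 Bond=0.0000
V0=1.2521

No-arbitrage ⇒ martingale measure with p* = (R−d)/(u−d) = 0.6000.
Terminal values V(2,·): V(2,0)=8.3020, V(2,1)=0.0000, V(2,2)=0.0000
(1,0): S=61.6000. Δ = (V_up−V_dn)/(S_up−S_dn) = (0.0000−8.3020)/(69.6080−54.2080) = -0.5391. V = [p*·0.0000 + (1−p*)·8.3020]/1.03 = 3.2241. B = V − Δ·S = 36.4321.
(1,1): S=79.1000. Δ = (V_up−V_dn)/(S_up−S_dn) = (0.0000−0.0000)/(89.3830−69.6080) = 0.0000. V = [p*·0.0000 + (1−p*)·0.0000]/1.03 = 0.0000. B = V − Δ·S = 0.0000.
(0,0): S=70.0000. Δ = (V_up−V_dn)/(S_up−S_dn) = (0.0000−3.2241)/(79.1000−61.6000) = -0.1842. V = [p*·0.0000 + (1−p*)·3.2241]/1.03 = 1.2521. B = V − Δ·S = 14.1484.
Self-financing check: at every node Δ·S+B equals the discounted successor values.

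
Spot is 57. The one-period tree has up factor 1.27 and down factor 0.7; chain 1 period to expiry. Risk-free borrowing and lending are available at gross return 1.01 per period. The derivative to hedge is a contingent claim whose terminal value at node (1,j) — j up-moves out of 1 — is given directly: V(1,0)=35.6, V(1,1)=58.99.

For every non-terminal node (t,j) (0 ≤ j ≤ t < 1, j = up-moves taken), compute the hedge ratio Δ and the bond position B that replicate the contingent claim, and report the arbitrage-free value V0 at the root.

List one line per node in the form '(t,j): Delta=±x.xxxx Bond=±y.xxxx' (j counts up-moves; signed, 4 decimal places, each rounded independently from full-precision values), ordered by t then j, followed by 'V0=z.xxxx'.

(0,0): Delta=0.7199 Bond=6.8074
V0=47.8425

Risk-neutral probability p* = (R−d)/(u−d) = (1.01−0.7)/(1.27−0.7) = 0.5439.
Terminal payoffs: V(1,0)=35.6000, V(1,1)=58.9900
(0,0): S=57.0000. Δ = (V_up−V_dn)/(S_up−S_dn) = (58.9900−35.6000)/(72.3900−39.9000) = 0.7199. V = [p*·58.9900 + (1−p*)·35.6000]/1.01 = 47.8425. B = V − Δ·S = 6.8074.
The time-0 hedge costs 47.8425, which is the no-arbitrage price.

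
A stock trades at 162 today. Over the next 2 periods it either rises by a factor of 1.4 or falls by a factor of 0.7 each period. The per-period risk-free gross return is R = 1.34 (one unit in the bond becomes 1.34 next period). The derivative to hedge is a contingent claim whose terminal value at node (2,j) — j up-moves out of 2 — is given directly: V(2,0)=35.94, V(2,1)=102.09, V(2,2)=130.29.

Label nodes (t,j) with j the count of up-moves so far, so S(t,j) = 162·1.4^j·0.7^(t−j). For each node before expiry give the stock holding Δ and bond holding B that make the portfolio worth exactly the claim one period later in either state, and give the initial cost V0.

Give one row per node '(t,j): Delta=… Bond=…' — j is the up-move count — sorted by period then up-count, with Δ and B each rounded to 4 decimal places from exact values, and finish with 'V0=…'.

(0,0): Delta=0.2070 Bond=36.1813
(1,0): Delta=0.8333 Bond=-22.5448
(1,1): Delta=0.1776 Bond=55.1418
V0=69.7131

Since d<R<u, set p* = (R−d)/(u−d) = 0.9143; price each node as the discounted p*-expectation of its children.
Terminal payoffs: V(2,0)=35.9400, V(2,1)=102.0900, V(2,2)=130.2900
(1,0): S=113.4000. Δ = (V_up−V_dn)/(S_up−S_dn) = (102.0900−35.9400)/(158.7600−79.3800) = 0.8333. V = [p*·102.0900 + (1−p*)·35.9400]/1.34 = 71.9552. B = V − Δ·S = -22.5448.
(1,1): S=226.8000. Δ = (V_up−V_dn)/(S_up−S_dn) = (130.2900−102.0900)/(317.5200−158.7600) = 0.1776. V = [p*·130.2900 + (1−p*)·102.0900]/1.34 = 95.4275. B = V − Δ·S = 55.1418.
(0,0): S=162.0000. Δ = (V_up−V_dn)/(S_up−S_dn) = (95.4275−71.9552)/(226.8000−113.4000) = 0.2070. V = [p*·95.4275 + (1−p*)·71.9552]/1.34 = 69.7131. B = V − Δ·S = 36.1813.
Self-financing check: at every node Δ·S+B equals the discounted successor values.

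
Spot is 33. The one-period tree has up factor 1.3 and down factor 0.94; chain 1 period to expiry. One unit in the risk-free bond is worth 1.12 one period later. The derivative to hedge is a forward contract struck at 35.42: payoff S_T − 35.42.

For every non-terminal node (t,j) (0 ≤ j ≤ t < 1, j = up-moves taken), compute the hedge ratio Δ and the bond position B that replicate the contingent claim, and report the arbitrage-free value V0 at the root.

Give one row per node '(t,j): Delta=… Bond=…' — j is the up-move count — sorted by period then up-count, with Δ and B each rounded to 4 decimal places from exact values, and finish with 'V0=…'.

(0,0): Delta=1.0000 Bond=-31.6250
V0=1.3750

No-arbitrage ⇒ martingale measure with p* = (R−d)/(u−d) = 0.5000.
Payoff layer (t=1): V(1,0)=-4.4000, V(1,1)=7.4800
  t=0,j=0: stock 33.0000 → up 42.9000 (V=7.4800), down 31.0200 (V=-4.4000). Price 1.3750; hedge Δ=1.0000, bond B=-31.6250.
Self-financing check: at every node Δ·S+B equals the discounted successor values.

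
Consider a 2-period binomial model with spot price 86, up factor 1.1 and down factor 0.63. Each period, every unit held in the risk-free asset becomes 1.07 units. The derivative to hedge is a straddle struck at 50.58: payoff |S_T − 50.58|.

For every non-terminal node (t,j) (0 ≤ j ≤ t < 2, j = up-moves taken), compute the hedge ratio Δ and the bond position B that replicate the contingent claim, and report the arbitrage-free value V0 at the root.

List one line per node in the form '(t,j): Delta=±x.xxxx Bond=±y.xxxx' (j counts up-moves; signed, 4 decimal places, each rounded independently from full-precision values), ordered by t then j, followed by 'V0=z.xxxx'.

No-arbitrage ⇒ martingale measure with p* = (R−d)/(u−d) = 0.9362.
Payoff layer (t=2): V(2,0)=16.4466, V(2,1)=9.0180, V(2,2)=53.4800
Node (1,0) S=54.1800: V=(p*·9.0180+(1−p*)·16.4466)/1.07=8.8712; Δ=(9.0180−16.4466)/(59.5980−34.1334)=-0.2917; B=V−Δ·S=24.6767
Node (1,1) S=94.6000: V=(p*·53.4800+(1−p*)·9.0180)/1.07=47.3290; Δ=(53.4800−9.0180)/(104.0600−59.5980)=1.0000; B=V−Δ·S=-47.2710
Node (0,0) S=86.0000: V=(p*·47.3290+(1−p*)·8.8712)/1.07=41.9385; Δ=(47.3290−8.8712)/(94.6000−54.1800)=0.9515; B=V−Δ·S=-39.8866
Each (Δ,B) replicates both successor values, so the strategy is self-financing and V0 is arbitrage-free.

(0,0): Delta=0.9515 Bond=-39.8866
(1,0): Delta=-0.2917 Bond=24.6767
(1,1): Delta=1.0000 Bond=-47.2710
V0=41.9385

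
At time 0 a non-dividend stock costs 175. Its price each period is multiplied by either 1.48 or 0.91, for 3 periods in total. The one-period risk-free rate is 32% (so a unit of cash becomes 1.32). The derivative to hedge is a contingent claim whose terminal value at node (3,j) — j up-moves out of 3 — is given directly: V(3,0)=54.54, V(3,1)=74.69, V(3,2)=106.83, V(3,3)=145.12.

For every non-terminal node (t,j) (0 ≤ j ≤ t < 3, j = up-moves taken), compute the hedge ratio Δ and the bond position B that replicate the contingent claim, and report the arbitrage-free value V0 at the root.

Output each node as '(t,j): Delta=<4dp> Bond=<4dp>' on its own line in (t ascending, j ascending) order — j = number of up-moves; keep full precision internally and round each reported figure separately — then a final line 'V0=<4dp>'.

The replicating-portfolio and risk-neutral prices coincide; use p* = (1.32−0.91)/(1.48−0.91) = 0.7193 for the latter.
Terminal payoffs: V(3,0)=54.5400, V(3,1)=74.6900, V(3,2)=106.8300, V(3,3)=145.1200
Node (2,0) S=144.9175: V=(p*·74.6900+(1−p*)·54.5400)/1.32=52.2984; Δ=(74.6900−54.5400)/(214.4779−131.8749)=0.2439; B=V−Δ·S=16.9475
Node (2,1) S=235.6900: V=(p*·106.8300+(1−p*)·74.6900)/1.32=74.0972; Δ=(106.8300−74.6900)/(348.8212−214.4779)=0.2392; B=V−Δ·S=17.7112
Node (2,2) S=383.3200: V=(p*·145.1200+(1−p*)·106.8300)/1.32=101.7969; Δ=(145.1200−106.8300)/(567.3136−348.8212)=0.1752; B=V−Δ·S=34.6215
Node (1,0) S=159.2500: V=(p*·74.0972+(1−p*)·52.2984)/1.32=51.4986; Δ=(74.0972−52.2984)/(235.6900−144.9175)=0.2401; B=V−Δ·S=13.2552
Node (1,1) S=259.0000: V=(p*·101.7969+(1−p*)·74.0972)/1.32=71.2284; Δ=(101.7969−74.0972)/(383.3200−235.6900)=0.1876; B=V−Δ·S=22.6324
Node (0,0) S=175.0000: V=(p*·71.2284+(1−p*)·51.4986)/1.32=49.7653; Δ=(71.2284−51.4986)/(259.0000−159.2500)=0.1978; B=V−Δ·S=15.1516
Root portfolio cost Δ·175+B reproduces V0=49.7653.

(0,0): Delta=0.1978 Bond=15.1516
(1,0): Delta=0.2401 Bond=13.2552
(1,1): Delta=0.1876 Bond=22.6324
(2,0): Delta=0.2439 Bond=16.9475
(2,1): Delta=0.2392 Bond=17.7112
(2,2): Delta=0.1752 Bond=34.6215
V0=49.7653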